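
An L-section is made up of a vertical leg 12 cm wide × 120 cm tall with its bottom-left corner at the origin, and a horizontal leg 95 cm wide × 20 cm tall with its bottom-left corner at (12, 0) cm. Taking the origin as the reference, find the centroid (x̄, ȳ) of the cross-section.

vertical leg: A = 12 × 120 = 1440.00, centroid at (6.00, 60.00).
horizontal leg: A = 95 × 20 = 1900.00, centroid at (59.50, 10.00).
ΣA = 3340.00 cm², ΣAx̄ = 121690.00 cm³, ΣAȳ = 105400.00 cm³.
x̄ = 121690.00/3340.00 = 36.43 cm; ȳ = 105400.00/3340.00 = 31.56 cm.

x̄ = 36.43 cm, ȳ = 31.56 cm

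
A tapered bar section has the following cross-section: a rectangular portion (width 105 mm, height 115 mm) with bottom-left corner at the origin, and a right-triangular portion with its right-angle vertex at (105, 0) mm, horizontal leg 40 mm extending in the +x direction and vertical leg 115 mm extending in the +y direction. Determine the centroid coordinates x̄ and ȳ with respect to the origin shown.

x̄ = 63.03 mm, ȳ = 54.43 mm

Part | A | x̄ᵢ | ȳᵢ | A·x̄ᵢ | A·ȳᵢ
rectangular portion | 12075.00 | 52.50 | 57.50 | 633937.50 | 694312.50
triangular portion | 2300.00 | 118.33 | 38.33 | 272166.67 | 88166.67
Σ | 14375.00 |  |  | 906104.17 | 782479.17
x̄ = 906104.17 / 14375.00 = 63.03 mm
ȳ = 782479.17 / 14375.00 = 54.43 mm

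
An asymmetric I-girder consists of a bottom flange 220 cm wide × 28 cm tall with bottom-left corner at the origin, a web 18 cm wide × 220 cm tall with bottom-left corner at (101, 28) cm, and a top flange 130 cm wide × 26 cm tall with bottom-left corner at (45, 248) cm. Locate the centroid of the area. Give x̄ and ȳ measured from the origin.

Part | A | x̄ᵢ | ȳᵢ | A·x̄ᵢ | A·ȳᵢ
bottom flange | 6160.00 | 110.00 | 14.00 | 677600.00 | 86240.00
web | 3960.00 | 110.00 | 138.00 | 435600.00 | 546480.00
top flange | 3380.00 | 110.00 | 261.00 | 371800.00 | 882180.00
Σ | 13500.00 |  |  | 1485000.00 | 1514900.00
x̄ = 1485000.00 / 13500.00 = 110.00 cm
ȳ = 1514900.00 / 13500.00 = 112.21 cm

x̄ = 110.00 cm, ȳ = 112.21 cm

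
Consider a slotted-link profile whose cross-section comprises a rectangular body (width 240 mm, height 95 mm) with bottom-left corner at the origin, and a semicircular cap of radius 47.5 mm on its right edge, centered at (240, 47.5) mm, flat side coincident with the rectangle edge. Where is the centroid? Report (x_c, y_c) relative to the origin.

x_c = 138.86 mm, y_c = 47.50 mm

rectangular body: A = 240 × 95 = 22800.00, centroid at (120.00, 47.50).
semicircular end: A = ½π·47.5² = 3544.11, centroid at (260.16, 47.50).
ΣA = 26344.11 mm², ΣAx_c = 3658034.13 mm³, ΣAy_c = 1251345.19 mm³.
x_c = 3658034.13/26344.11 = 138.86 mm; y_c = 1251345.19/26344.11 = 47.50 mm.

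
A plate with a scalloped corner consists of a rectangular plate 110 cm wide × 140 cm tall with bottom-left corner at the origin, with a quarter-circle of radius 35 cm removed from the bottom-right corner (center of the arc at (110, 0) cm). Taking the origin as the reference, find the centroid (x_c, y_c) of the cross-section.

x_c = 52.32 cm, y_c = 73.67 cm

plate: A = 110 × 140 = 15400.00, centroid at (55.00, 70.00).
removed quarter-circle: A = −¼π·35² = -962.11, centroid at (95.15, 14.85).
ΣA = 14437.89 cm², ΣAx_c = 755459.26 cm³, ΣAy_c = 1063708.33 cm³.
x_c = 755459.26/14437.89 = 52.32 cm; y_c = 1063708.33/14437.89 = 73.67 cm.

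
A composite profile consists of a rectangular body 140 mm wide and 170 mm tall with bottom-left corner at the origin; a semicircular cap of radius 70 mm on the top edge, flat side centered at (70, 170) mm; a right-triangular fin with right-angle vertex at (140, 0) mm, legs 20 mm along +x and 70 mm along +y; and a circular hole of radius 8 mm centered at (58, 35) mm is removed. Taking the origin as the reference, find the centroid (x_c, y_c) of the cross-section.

x_c = 71.75 mm, y_c = 111.56 mm

Part | A | x̄ᵢ | ȳᵢ | A·x̄ᵢ | A·ȳᵢ
rectangular body | 23800.00 | 70.00 | 85.00 | 1666000.00 | 2023000.00
semicircular top | 7696.90 | 70.00 | 199.71 | 538783.14 | 1537140.01
triangular fin | 700.00 | 146.67 | 23.33 | 102666.67 | 16333.33
hole | -201.06 | 58.00 | 35.00 | -11661.59 | -7037.17
Σ | 31995.84 |  |  | 2295788.21 | 3569436.17
x_c = 2295788.21 / 31995.84 = 71.75 mm
y_c = 3569436.17 / 31995.84 = 111.56 mm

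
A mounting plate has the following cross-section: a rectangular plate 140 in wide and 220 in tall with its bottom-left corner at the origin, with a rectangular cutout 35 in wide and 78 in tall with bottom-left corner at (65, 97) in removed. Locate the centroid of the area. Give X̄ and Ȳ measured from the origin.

plate: A = 140 × 220 = 30800.00, centroid at (70.00, 110.00).
hole: A = −(35 × 78) = -2730.00, centroid at (82.50, 136.00).
ΣA = 28070.00 in², ΣAX̄ = 1930775.00 in³, ΣAȲ = 3016720.00 in³.
X̄ = 1930775.00/28070.00 = 68.78 in; Ȳ = 3016720.00/28070.00 = 107.47 in.

X̄ = 68.78 in, Ȳ = 107.47 in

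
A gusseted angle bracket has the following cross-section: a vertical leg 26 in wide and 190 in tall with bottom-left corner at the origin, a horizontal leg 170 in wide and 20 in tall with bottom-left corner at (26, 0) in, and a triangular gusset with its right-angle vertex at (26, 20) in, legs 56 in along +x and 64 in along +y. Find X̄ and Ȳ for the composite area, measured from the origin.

X̄ = 51.49 in, Ȳ = 56.98 in

Part | A | x̄ᵢ | ȳᵢ | A·x̄ᵢ | A·ȳᵢ
vertical leg | 4940.00 | 13.00 | 95.00 | 64220.00 | 469300.00
horizontal leg | 3400.00 | 111.00 | 10.00 | 377400.00 | 34000.00
gusset | 1792.00 | 44.67 | 41.33 | 80042.67 | 74069.33
Σ | 10132.00 |  |  | 521662.67 | 577369.33
X̄ = 521662.67 / 10132.00 = 51.49 in
Ȳ = 577369.33 / 10132.00 = 56.98 in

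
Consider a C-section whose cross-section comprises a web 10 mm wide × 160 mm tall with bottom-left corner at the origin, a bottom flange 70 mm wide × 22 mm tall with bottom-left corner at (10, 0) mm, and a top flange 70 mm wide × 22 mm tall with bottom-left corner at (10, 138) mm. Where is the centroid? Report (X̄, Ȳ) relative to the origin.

web: A = 10 × 160 = 1600.00, centroid at (5.00, 80.00).
bottom flange: A = 70 × 22 = 1540.00, centroid at (45.00, 11.00).
top flange: A = 70 × 22 = 1540.00, centroid at (45.00, 149.00).
ΣA = 4680.00 mm²
ΣAX̄ = (1600.00)(5.00) + (1540.00)(45.00) + (1540.00)(45.00) = 146600.00 mm³
ΣAȲ = (1600.00)(80.00) + (1540.00)(11.00) + (1540.00)(149.00) = 374400.00 mm³
X̄ = 146600.00 / 4680.00 = 31.32 mm
Ȳ = 374400.00 / 4680.00 = 80.00 mm

X̄ = 31.32 mm, Ȳ = 80.00 mm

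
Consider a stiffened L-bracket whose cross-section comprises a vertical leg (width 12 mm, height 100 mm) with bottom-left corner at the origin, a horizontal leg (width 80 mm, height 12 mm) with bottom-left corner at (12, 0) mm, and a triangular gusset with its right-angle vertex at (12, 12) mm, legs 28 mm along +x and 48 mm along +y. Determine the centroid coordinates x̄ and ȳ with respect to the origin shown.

x̄ = 25.23 mm, ȳ = 29.86 mm

Part | A | x̄ᵢ | ȳᵢ | A·x̄ᵢ | A·ȳᵢ
vertical leg | 1200.00 | 6.00 | 50.00 | 7200.00 | 60000.00
horizontal leg | 960.00 | 52.00 | 6.00 | 49920.00 | 5760.00
gusset | 672.00 | 21.33 | 28.00 | 14336.00 | 18816.00
Σ | 2832.00 |  |  | 71456.00 | 84576.00
x̄ = 71456.00 / 2832.00 = 25.23 mm
ȳ = 84576.00 / 2832.00 = 29.86 mm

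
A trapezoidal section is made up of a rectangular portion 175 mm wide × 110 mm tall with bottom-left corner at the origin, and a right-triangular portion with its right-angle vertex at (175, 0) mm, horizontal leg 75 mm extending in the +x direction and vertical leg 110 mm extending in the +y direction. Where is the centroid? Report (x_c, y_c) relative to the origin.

x_c = 107.35 mm, y_c = 51.76 mm

rectangular portion: A = 175 × 110 = 19250.00, centroid at (87.50, 55.00).
triangular portion: A = ½·75·110 = 4125.00, centroid at (200.00, 36.67).
ΣA = 23375.00 mm², ΣAx_c = 2509375.00 mm³, ΣAy_c = 1210000.00 mm³.
x_c = 2509375.00/23375.00 = 107.35 mm; y_c = 1210000.00/23375.00 = 51.76 mm.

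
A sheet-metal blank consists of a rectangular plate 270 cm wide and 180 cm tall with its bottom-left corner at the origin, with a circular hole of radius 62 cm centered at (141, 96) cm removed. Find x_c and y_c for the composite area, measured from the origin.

Part | A | x̄ᵢ | ȳᵢ | A·x̄ᵢ | A·ȳᵢ
plate | 48600.00 | 135.00 | 90.00 | 6561000.00 | 4374000.00
hole | -12076.28 | 141.00 | 96.00 | -1702755.78 | -1159323.09
Σ | 36523.72 |  |  | 4858244.22 | 3214676.91
x_c = 4858244.22 / 36523.72 = 133.02 cm
y_c = 3214676.91 / 36523.72 = 88.02 cm

x_c = 133.02 cm, y_c = 88.02 cm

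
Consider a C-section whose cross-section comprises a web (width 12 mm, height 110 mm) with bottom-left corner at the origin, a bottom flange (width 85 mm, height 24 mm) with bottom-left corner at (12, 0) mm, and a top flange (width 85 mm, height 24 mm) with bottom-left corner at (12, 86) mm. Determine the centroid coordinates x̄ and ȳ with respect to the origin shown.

Part | A | x̄ᵢ | ȳᵢ | A·x̄ᵢ | A·ȳᵢ
web | 1320.00 | 6.00 | 55.00 | 7920.00 | 72600.00
bottom flange | 2040.00 | 54.50 | 12.00 | 111180.00 | 24480.00
top flange | 2040.00 | 54.50 | 98.00 | 111180.00 | 199920.00
Σ | 5400.00 |  |  | 230280.00 | 297000.00
x̄ = 230280.00 / 5400.00 = 42.64 mm
ȳ = 297000.00 / 5400.00 = 55.00 mm

x̄ = 42.64 mm, ȳ = 55.00 mm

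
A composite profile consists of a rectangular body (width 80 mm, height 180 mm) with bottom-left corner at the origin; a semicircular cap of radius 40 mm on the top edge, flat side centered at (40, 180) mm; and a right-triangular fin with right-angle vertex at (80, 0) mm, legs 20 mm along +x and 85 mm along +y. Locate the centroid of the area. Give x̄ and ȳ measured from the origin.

rectangular body: A = 80 × 180 = 14400.00, centroid at (40.00, 90.00).
semicircular top: A = ½π·40² = 2513.27, centroid at (40.00, 196.98).
triangular fin: A = ½·20·85 = 850.00, centroid at (86.67, 28.33).
ΣA = 17763.27 mm²
ΣAx̄ = (14400.00)(40.00) + (2513.27)(40.00) + (850.00)(86.67) = 750197.63 mm³
ΣAȳ = (14400.00)(90.00) + (2513.27)(196.98) + (850.00)(28.33) = 1815139.34 mm³
x̄ = 750197.63 / 17763.27 = 42.23 mm
ȳ = 1815139.34 / 17763.27 = 102.18 mm

x̄ = 42.23 mm, ȳ = 102.18 mm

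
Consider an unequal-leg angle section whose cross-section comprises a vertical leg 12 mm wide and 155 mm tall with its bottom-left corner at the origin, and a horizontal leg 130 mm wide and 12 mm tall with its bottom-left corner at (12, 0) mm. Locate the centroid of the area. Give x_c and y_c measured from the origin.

x_c = 38.39 mm, y_c = 44.89 mm

vertical leg: A = 12 × 155 = 1860.00, centroid at (6.00, 77.50).
horizontal leg: A = 130 × 12 = 1560.00, centroid at (77.00, 6.00).
ΣA = 3420.00 mm², ΣAx_c = 131280.00 mm³, ΣAy_c = 153510.00 mm³.
x_c = 131280.00/3420.00 = 38.39 mm; y_c = 153510.00/3420.00 = 44.89 mm.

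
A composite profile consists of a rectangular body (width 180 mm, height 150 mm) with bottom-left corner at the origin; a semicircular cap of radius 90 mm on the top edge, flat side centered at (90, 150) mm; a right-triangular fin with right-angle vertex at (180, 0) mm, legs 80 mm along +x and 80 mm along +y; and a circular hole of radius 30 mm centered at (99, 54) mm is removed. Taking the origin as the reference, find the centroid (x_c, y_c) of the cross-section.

x_c = 98.68 mm, y_c = 108.54 mm

rectangular body: A = 180 × 150 = 27000.00, centroid at (90.00, 75.00).
semicircular top: A = ½π·90² = 12723.45, centroid at (90.00, 188.20).
triangular fin: A = ½·80·80 = 3200.00, centroid at (206.67, 26.67).
hole: A = −π·30² = -2827.43, centroid at (99.00, 54.00).
ΣA = 40096.02 mm², ΣAx_c = 3956527.95 mm³, ΣAy_c = 4352169.47 mm³.
x_c = 3956527.95/40096.02 = 98.68 mm; y_c = 4352169.47/40096.02 = 108.54 mm.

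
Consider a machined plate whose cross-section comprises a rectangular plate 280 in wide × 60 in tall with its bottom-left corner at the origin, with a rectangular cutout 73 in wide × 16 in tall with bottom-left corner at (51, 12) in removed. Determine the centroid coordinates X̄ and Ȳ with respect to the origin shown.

X̄ = 143.92 in, Ȳ = 30.75 in

Part | A | x̄ᵢ | ȳᵢ | A·x̄ᵢ | A·ȳᵢ
plate | 16800.00 | 140.00 | 30.00 | 2352000.00 | 504000.00
hole | -1168.00 | 87.50 | 20.00 | -102200.00 | -23360.00
Σ | 15632.00 |  |  | 2249800.00 | 480640.00
X̄ = 2249800.00 / 15632.00 = 143.92 in
Ȳ = 480640.00 / 15632.00 = 30.75 in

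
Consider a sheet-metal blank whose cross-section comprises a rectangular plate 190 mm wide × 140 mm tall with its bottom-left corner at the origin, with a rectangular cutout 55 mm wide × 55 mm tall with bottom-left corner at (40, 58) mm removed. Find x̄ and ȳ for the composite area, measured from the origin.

plate: A = 190 × 140 = 26600.00, centroid at (95.00, 70.00).
hole: A = −(55 × 55) = -3025.00, centroid at (67.50, 85.50).
ΣA = 23575.00 mm²
ΣAx̄ = (26600.00)(95.00) + (-3025.00)(67.50) = 2322812.50 mm³
ΣAȳ = (26600.00)(70.00) + (-3025.00)(85.50) = 1603362.50 mm³
x̄ = 2322812.50 / 23575.00 = 98.53 mm
ȳ = 1603362.50 / 23575.00 = 68.01 mm

x̄ = 98.53 mm, ȳ = 68.01 mm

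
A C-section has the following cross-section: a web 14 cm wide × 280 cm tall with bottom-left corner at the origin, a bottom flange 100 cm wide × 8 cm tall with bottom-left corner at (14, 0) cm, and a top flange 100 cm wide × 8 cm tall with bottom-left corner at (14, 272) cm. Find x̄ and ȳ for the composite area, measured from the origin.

Part | A | x̄ᵢ | ȳᵢ | A·x̄ᵢ | A·ȳᵢ
web | 3920.00 | 7.00 | 140.00 | 27440.00 | 548800.00
bottom flange | 800.00 | 64.00 | 4.00 | 51200.00 | 3200.00
top flange | 800.00 | 64.00 | 276.00 | 51200.00 | 220800.00
Σ | 5520.00 |  |  | 129840.00 | 772800.00
x̄ = 129840.00 / 5520.00 = 23.52 cm
ȳ = 772800.00 / 5520.00 = 140.00 cm

x̄ = 23.52 cm, ȳ = 140.00 cm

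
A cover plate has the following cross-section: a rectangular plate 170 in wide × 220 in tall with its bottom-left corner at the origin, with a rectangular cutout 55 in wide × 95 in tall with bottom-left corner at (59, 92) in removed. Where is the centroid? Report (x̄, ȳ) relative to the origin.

x̄ = 84.76 in, ȳ = 105.21 in

plate: A = 170 × 220 = 37400.00, centroid at (85.00, 110.00).
hole: A = −(55 × 95) = -5225.00, centroid at (86.50, 139.50).
ΣA = 32175.00 in², ΣAx̄ = 2727037.50 in³, ΣAȳ = 3385112.50 in³.
x̄ = 2727037.50/32175.00 = 84.76 in; ȳ = 3385112.50/32175.00 = 105.21 in.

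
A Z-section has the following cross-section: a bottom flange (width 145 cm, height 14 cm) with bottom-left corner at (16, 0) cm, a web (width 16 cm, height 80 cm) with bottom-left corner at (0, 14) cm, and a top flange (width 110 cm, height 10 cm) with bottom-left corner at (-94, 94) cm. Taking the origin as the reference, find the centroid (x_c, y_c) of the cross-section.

bottom flange: A = 145 × 14 = 2030.00, centroid at (88.50, 7.00).
web: A = 16 × 80 = 1280.00, centroid at (8.00, 54.00).
top flange: A = 110 × 10 = 1100.00, centroid at (-39.00, 99.00).
ΣA = 4410.00 cm²
ΣAx_c = (2030.00)(88.50) + (1280.00)(8.00) + (1100.00)(-39.00) = 146995.00 cm³
ΣAy_c = (2030.00)(7.00) + (1280.00)(54.00) + (1100.00)(99.00) = 192230.00 cm³
x_c = 146995.00 / 4410.00 = 33.33 cm
y_c = 192230.00 / 4410.00 = 43.59 cm

x_c = 33.33 cm, y_c = 43.59 cm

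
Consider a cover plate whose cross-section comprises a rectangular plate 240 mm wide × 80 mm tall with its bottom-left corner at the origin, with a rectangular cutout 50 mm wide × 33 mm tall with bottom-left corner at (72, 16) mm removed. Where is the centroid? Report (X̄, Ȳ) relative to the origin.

X̄ = 122.16 mm, Ȳ = 40.71 mm

Part | A | x̄ᵢ | ȳᵢ | A·x̄ᵢ | A·ȳᵢ
plate | 19200.00 | 120.00 | 40.00 | 2304000.00 | 768000.00
hole | -1650.00 | 97.00 | 32.50 | -160050.00 | -53625.00
Σ | 17550.00 |  |  | 2143950.00 | 714375.00
X̄ = 2143950.00 / 17550.00 = 122.16 mm
Ȳ = 714375.00 / 17550.00 = 40.71 mm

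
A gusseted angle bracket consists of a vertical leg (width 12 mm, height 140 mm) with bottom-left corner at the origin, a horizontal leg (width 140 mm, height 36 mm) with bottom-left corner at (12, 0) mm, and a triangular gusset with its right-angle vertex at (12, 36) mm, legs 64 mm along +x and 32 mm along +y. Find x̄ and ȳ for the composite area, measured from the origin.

vertical leg: A = 12 × 140 = 1680.00, centroid at (6.00, 70.00).
horizontal leg: A = 140 × 36 = 5040.00, centroid at (82.00, 18.00).
gusset: A = ½·64·32 = 1024.00, centroid at (33.33, 46.67).
ΣA = 7744.00 mm², ΣAx̄ = 457493.33 mm³, ΣAȳ = 256106.67 mm³.
x̄ = 457493.33/7744.00 = 59.08 mm; ȳ = 256106.67/7744.00 = 33.07 mm.

x̄ = 59.08 mm, ȳ = 33.07 mm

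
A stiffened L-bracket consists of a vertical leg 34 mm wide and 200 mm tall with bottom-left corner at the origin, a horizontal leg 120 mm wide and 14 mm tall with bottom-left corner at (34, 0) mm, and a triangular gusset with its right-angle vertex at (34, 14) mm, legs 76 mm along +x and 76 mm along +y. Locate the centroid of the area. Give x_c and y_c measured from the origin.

Part | A | x̄ᵢ | ȳᵢ | A·x̄ᵢ | A·ȳᵢ
vertical leg | 6800.00 | 17.00 | 100.00 | 115600.00 | 680000.00
horizontal leg | 1680.00 | 94.00 | 7.00 | 157920.00 | 11760.00
gusset | 2888.00 | 59.33 | 39.33 | 171354.67 | 113594.67
Σ | 11368.00 |  |  | 444874.67 | 805354.67
x_c = 444874.67 / 11368.00 = 39.13 mm
y_c = 805354.67 / 11368.00 = 70.84 mm

x_c = 39.13 mm, y_c = 70.84 mm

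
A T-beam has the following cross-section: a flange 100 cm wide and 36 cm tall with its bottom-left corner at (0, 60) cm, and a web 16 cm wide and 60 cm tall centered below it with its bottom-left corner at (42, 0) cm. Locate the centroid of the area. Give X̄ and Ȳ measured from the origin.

X̄ = 50.00 cm, Ȳ = 67.89 cm

web: A = 16 × 60 = 960.00, centroid at (50.00, 30.00).
flange: A = 100 × 36 = 3600.00, centroid at (50.00, 78.00).
ΣA = 4560.00 cm², ΣAX̄ = 228000.00 cm³, ΣAȲ = 309600.00 cm³.
X̄ = 228000.00/4560.00 = 50.00 cm; Ȳ = 309600.00/4560.00 = 67.89 cm.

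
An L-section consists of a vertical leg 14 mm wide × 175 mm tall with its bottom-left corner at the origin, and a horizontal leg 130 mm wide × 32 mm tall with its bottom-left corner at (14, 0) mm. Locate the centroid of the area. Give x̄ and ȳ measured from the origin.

vertical leg: A = 14 × 175 = 2450.00, centroid at (7.00, 87.50).
horizontal leg: A = 130 × 32 = 4160.00, centroid at (79.00, 16.00).
ΣA = 6610.00 mm²
ΣAx̄ = (2450.00)(7.00) + (4160.00)(79.00) = 345790.00 mm³
ΣAȳ = (2450.00)(87.50) + (4160.00)(16.00) = 280935.00 mm³
x̄ = 345790.00 / 6610.00 = 52.31 mm
ȳ = 280935.00 / 6610.00 = 42.50 mm

x̄ = 52.31 mm, ȳ = 42.50 mm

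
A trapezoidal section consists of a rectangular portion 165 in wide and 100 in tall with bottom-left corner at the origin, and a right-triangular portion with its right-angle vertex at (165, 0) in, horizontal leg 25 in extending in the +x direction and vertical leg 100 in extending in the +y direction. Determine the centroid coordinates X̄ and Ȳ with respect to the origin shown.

rectangular portion: A = 165 × 100 = 16500.00, centroid at (82.50, 50.00).
triangular portion: A = ½·25·100 = 1250.00, centroid at (173.33, 33.33).
ΣA = 17750.00 in², ΣAX̄ = 1577916.67 in³, ΣAȲ = 866666.67 in³.
X̄ = 1577916.67/17750.00 = 88.90 in; Ȳ = 866666.67/17750.00 = 48.83 in.

X̄ = 88.90 in, Ȳ = 48.83 in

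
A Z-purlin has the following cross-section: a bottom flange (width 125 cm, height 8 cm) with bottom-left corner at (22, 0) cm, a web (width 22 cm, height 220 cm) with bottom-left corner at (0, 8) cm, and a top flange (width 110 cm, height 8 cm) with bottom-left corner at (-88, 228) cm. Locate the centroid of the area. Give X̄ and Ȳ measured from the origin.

bottom flange: A = 125 × 8 = 1000.00, centroid at (84.50, 4.00).
web: A = 22 × 220 = 4840.00, centroid at (11.00, 118.00).
top flange: A = 110 × 8 = 880.00, centroid at (-33.00, 232.00).
ΣA = 6720.00 cm², ΣAX̄ = 108700.00 cm³, ΣAȲ = 779280.00 cm³.
X̄ = 108700.00/6720.00 = 16.18 cm; Ȳ = 779280.00/6720.00 = 115.96 cm.

X̄ = 16.18 cm, Ȳ = 115.96 cm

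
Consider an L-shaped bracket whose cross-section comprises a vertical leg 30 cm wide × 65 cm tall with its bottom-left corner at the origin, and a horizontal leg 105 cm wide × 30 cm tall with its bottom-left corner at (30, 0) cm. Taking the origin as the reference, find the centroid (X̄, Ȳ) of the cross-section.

X̄ = 56.69 cm, Ȳ = 21.69 cm

vertical leg: A = 30 × 65 = 1950.00, centroid at (15.00, 32.50).
horizontal leg: A = 105 × 30 = 3150.00, centroid at (82.50, 15.00).
ΣA = 5100.00 cm²
ΣAX̄ = (1950.00)(15.00) + (3150.00)(82.50) = 289125.00 cm³
ΣAȲ = (1950.00)(32.50) + (3150.00)(15.00) = 110625.00 cm³
X̄ = 289125.00 / 5100.00 = 56.69 cm
Ȳ = 110625.00 / 5100.00 = 21.69 cm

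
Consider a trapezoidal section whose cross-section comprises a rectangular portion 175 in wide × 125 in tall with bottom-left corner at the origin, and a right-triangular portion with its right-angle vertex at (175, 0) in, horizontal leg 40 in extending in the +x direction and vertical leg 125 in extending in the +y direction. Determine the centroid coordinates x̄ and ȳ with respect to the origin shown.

rectangular portion: A = 175 × 125 = 21875.00, centroid at (87.50, 62.50).
triangular portion: A = ½·40·125 = 2500.00, centroid at (188.33, 41.67).
ΣA = 24375.00 in²
ΣAx̄ = (21875.00)(87.50) + (2500.00)(188.33) = 2384895.83 in³
ΣAȳ = (21875.00)(62.50) + (2500.00)(41.67) = 1471354.17 in³
x̄ = 2384895.83 / 24375.00 = 97.84 in
ȳ = 1471354.17 / 24375.00 = 60.36 in

x̄ = 97.84 in, ȳ = 60.36 in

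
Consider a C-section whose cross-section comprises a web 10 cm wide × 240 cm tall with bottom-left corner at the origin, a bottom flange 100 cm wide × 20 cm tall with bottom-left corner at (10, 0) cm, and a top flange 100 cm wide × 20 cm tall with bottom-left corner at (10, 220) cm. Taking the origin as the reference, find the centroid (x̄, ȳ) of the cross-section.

Part | A | x̄ᵢ | ȳᵢ | A·x̄ᵢ | A·ȳᵢ
web | 2400.00 | 5.00 | 120.00 | 12000.00 | 288000.00
bottom flange | 2000.00 | 60.00 | 10.00 | 120000.00 | 20000.00
top flange | 2000.00 | 60.00 | 230.00 | 120000.00 | 460000.00
Σ | 6400.00 |  |  | 252000.00 | 768000.00
x̄ = 252000.00 / 6400.00 = 39.38 cm
ȳ = 768000.00 / 6400.00 = 120.00 cm

x̄ = 39.38 cm, ȳ = 120.00 cm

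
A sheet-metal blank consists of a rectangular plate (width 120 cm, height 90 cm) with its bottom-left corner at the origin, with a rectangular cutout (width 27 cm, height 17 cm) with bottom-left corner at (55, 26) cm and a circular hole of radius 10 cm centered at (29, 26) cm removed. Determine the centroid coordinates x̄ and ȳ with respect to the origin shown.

x̄ = 60.58 cm, ȳ = 46.08 cm

plate: A = 120 × 90 = 10800.00, centroid at (60.00, 45.00).
hole 1: A = −(27 × 17) = -459.00, centroid at (68.50, 34.50).
hole 2: A = −π·10² = -314.16, centroid at (29.00, 26.00).
ΣA = 10026.84 cm², ΣAx̄ = 607447.88 cm³, ΣAȳ = 461996.36 cm³.
x̄ = 607447.88/10026.84 = 60.58 cm; ȳ = 461996.36/10026.84 = 46.08 cm.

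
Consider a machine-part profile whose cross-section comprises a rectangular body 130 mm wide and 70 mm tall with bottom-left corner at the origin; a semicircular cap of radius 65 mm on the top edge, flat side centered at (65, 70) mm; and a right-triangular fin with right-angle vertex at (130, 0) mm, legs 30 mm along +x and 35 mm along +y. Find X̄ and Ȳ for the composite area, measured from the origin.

X̄ = 67.42 mm, Ȳ = 59.79 mm

rectangular body: A = 130 × 70 = 9100.00, centroid at (65.00, 35.00).
semicircular top: A = ½π·65² = 6636.61, centroid at (65.00, 97.59).
triangular fin: A = ½·30·35 = 525.00, centroid at (140.00, 11.67).
ΣA = 16261.61 mm²
ΣAX̄ = (9100.00)(65.00) + (6636.61)(65.00) + (525.00)(140.00) = 1096379.94 mm³
ΣAȲ = (9100.00)(35.00) + (6636.61)(97.59) + (525.00)(11.67) = 972271.35 mm³
X̄ = 1096379.94 / 16261.61 = 67.42 mm
Ȳ = 972271.35 / 16261.61 = 59.79 mm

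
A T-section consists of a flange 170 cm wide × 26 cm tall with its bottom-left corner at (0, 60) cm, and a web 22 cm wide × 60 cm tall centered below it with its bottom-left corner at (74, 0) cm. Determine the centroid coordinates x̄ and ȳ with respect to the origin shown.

web: A = 22 × 60 = 1320.00, centroid at (85.00, 30.00).
flange: A = 170 × 26 = 4420.00, centroid at (85.00, 73.00).
ΣA = 5740.00 cm², ΣAx̄ = 487900.00 cm³, ΣAȳ = 362260.00 cm³.
x̄ = 487900.00/5740.00 = 85.00 cm; ȳ = 362260.00/5740.00 = 63.11 cm.

x̄ = 85.00 cm, ȳ = 63.11 cm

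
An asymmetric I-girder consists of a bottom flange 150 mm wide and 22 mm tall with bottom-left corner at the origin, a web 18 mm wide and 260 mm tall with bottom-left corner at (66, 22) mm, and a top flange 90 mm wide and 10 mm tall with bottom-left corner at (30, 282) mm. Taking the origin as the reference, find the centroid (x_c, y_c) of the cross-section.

x_c = 75.00 mm, y_c = 113.28 mm

Part | A | x̄ᵢ | ȳᵢ | A·x̄ᵢ | A·ȳᵢ
bottom flange | 3300.00 | 75.00 | 11.00 | 247500.00 | 36300.00
web | 4680.00 | 75.00 | 152.00 | 351000.00 | 711360.00
top flange | 900.00 | 75.00 | 287.00 | 67500.00 | 258300.00
Σ | 8880.00 |  |  | 666000.00 | 1005960.00
x_c = 666000.00 / 8880.00 = 75.00 mm
y_c = 1005960.00 / 8880.00 = 113.28 mm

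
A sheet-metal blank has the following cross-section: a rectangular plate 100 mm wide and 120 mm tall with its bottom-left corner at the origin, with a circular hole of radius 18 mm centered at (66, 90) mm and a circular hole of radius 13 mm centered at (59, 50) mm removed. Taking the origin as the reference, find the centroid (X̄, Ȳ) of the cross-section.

X̄ = 47.98 mm, Ȳ = 57.59 mm

plate: A = 100 × 120 = 12000.00, centroid at (50.00, 60.00).
hole 1: A = −π·18² = -1017.88, centroid at (66.00, 90.00).
hole 2: A = −π·13² = -530.93, centroid at (59.00, 50.00).
ΣA = 10451.19 mm², ΣAX̄ = 501495.36 mm³, ΣAȲ = 601844.70 mm³.
X̄ = 501495.36/10451.19 = 47.98 mm; Ȳ = 601844.70/10451.19 = 57.59 mm.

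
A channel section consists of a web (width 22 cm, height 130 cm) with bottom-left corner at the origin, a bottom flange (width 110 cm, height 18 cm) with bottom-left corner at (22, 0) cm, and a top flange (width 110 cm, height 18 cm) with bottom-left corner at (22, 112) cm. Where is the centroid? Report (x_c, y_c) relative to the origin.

web: A = 22 × 130 = 2860.00, centroid at (11.00, 65.00).
bottom flange: A = 110 × 18 = 1980.00, centroid at (77.00, 9.00).
top flange: A = 110 × 18 = 1980.00, centroid at (77.00, 121.00).
ΣA = 6820.00 cm², ΣAx_c = 336380.00 cm³, ΣAy_c = 443300.00 cm³.
x_c = 336380.00/6820.00 = 49.32 cm; y_c = 443300.00/6820.00 = 65.00 cm.

x_c = 49.32 cm, y_c = 65.00 cm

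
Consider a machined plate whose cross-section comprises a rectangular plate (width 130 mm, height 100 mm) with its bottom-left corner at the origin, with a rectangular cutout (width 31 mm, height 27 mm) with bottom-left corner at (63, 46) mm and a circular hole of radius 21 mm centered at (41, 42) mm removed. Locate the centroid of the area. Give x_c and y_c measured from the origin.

x_c = 67.04 mm, y_c = 50.29 mm

plate: A = 130 × 100 = 13000.00, centroid at (65.00, 50.00).
hole 1: A = −(31 × 27) = -837.00, centroid at (78.50, 59.50).
hole 2: A = −π·21² = -1385.44, centroid at (41.00, 42.00).
ΣA = 10777.56 mm², ΣAx_c = 722492.36 mm³, ΣAy_c = 542009.92 mm³.
x_c = 722492.36/10777.56 = 67.04 mm; y_c = 542009.92/10777.56 = 50.29 mm.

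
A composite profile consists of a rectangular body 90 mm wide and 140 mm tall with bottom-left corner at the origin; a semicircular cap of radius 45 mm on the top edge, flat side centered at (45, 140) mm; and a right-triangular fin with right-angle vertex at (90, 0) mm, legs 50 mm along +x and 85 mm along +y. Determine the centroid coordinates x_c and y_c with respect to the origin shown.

rectangular body: A = 90 × 140 = 12600.00, centroid at (45.00, 70.00).
semicircular top: A = ½π·45² = 3180.86, centroid at (45.00, 159.10).
triangular fin: A = ½·50·85 = 2125.00, centroid at (106.67, 28.33).
ΣA = 17905.86 mm², ΣAx_c = 936805.48 mm³, ΣAy_c = 1448279.09 mm³.
x_c = 936805.48/17905.86 = 52.32 mm; y_c = 1448279.09/17905.86 = 80.88 mm.

x_c = 52.32 mm, y_c = 80.88 mm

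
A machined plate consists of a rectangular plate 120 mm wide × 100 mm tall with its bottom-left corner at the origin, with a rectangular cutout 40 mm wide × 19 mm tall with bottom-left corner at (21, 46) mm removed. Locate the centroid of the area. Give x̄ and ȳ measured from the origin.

x̄ = 61.28 mm, ȳ = 49.63 mm

plate: A = 120 × 100 = 12000.00, centroid at (60.00, 50.00).
hole: A = −(40 × 19) = -760.00, centroid at (41.00, 55.50).
ΣA = 11240.00 mm²
ΣAx̄ = (12000.00)(60.00) + (-760.00)(41.00) = 688840.00 mm³
ΣAȳ = (12000.00)(50.00) + (-760.00)(55.50) = 557820.00 mm³
x̄ = 688840.00 / 11240.00 = 61.28 mm
ȳ = 557820.00 / 11240.00 = 49.63 mm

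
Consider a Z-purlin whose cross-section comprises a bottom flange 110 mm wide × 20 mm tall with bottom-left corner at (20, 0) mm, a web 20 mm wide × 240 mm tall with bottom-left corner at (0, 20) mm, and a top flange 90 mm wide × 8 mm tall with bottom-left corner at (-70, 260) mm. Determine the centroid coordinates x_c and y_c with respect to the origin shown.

bottom flange: A = 110 × 20 = 2200.00, centroid at (75.00, 10.00).
web: A = 20 × 240 = 4800.00, centroid at (10.00, 140.00).
top flange: A = 90 × 8 = 720.00, centroid at (-25.00, 264.00).
ΣA = 7720.00 mm²
ΣAx_c = (2200.00)(75.00) + (4800.00)(10.00) + (720.00)(-25.00) = 195000.00 mm³
ΣAy_c = (2200.00)(10.00) + (4800.00)(140.00) + (720.00)(264.00) = 884080.00 mm³
x_c = 195000.00 / 7720.00 = 25.26 mm
y_c = 884080.00 / 7720.00 = 114.52 mm

x_c = 25.26 mm, y_c = 114.52 mm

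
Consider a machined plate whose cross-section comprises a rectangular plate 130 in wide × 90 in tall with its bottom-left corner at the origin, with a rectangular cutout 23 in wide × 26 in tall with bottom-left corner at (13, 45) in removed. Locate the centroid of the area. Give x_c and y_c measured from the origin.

Part | A | x̄ᵢ | ȳᵢ | A·x̄ᵢ | A·ȳᵢ
plate | 11700.00 | 65.00 | 45.00 | 760500.00 | 526500.00
hole | -598.00 | 24.50 | 58.00 | -14651.00 | -34684.00
Σ | 11102.00 |  |  | 745849.00 | 491816.00
x_c = 745849.00 / 11102.00 = 67.18 in
y_c = 491816.00 / 11102.00 = 44.30 in

x_c = 67.18 in, y_c = 44.30 in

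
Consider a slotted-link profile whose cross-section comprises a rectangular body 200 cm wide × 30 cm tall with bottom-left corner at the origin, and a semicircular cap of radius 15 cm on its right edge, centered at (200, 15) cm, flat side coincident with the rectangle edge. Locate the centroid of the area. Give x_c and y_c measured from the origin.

rectangular body: A = 200 × 30 = 6000.00, centroid at (100.00, 15.00).
semicircular end: A = ½π·15² = 353.43, centroid at (206.37, 15.00).
ΣA = 6353.43 cm²
ΣAx_c = (6000.00)(100.00) + (353.43)(206.37) = 672935.83 cm³
ΣAy_c = (6000.00)(15.00) + (353.43)(15.00) = 95301.44 cm³
x_c = 672935.83 / 6353.43 = 105.92 cm
y_c = 95301.44 / 6353.43 = 15.00 cm

x_c = 105.92 cm, y_c = 15.00 cm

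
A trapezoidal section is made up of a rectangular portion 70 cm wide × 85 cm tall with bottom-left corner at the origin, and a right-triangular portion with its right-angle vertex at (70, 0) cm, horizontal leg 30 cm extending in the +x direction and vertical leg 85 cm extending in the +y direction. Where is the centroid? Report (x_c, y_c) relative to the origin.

rectangular portion: A = 70 × 85 = 5950.00, centroid at (35.00, 42.50).
triangular portion: A = ½·30·85 = 1275.00, centroid at (80.00, 28.33).
ΣA = 7225.00 cm²
ΣAx_c = (5950.00)(35.00) + (1275.00)(80.00) = 310250.00 cm³
ΣAy_c = (5950.00)(42.50) + (1275.00)(28.33) = 289000.00 cm³
x_c = 310250.00 / 7225.00 = 42.94 cm
y_c = 289000.00 / 7225.00 = 40.00 cm

x_c = 42.94 cm, y_c = 40.00 cm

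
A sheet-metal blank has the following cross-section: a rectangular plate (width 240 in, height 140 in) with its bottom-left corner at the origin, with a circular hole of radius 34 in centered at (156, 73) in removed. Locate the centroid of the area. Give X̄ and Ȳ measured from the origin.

X̄ = 115.64 in, Ȳ = 69.64 in

plate: A = 240 × 140 = 33600.00, centroid at (120.00, 70.00).
hole: A = −π·34² = -3631.68, centroid at (156.00, 73.00).
ΣA = 29968.32 in²
ΣAX̄ = (33600.00)(120.00) + (-3631.68)(156.00) = 3465457.75 in³
ΣAȲ = (33600.00)(70.00) + (-3631.68)(73.00) = 2086887.28 in³
X̄ = 3465457.75 / 29968.32 = 115.64 in
Ȳ = 2086887.28 / 29968.32 = 69.64 in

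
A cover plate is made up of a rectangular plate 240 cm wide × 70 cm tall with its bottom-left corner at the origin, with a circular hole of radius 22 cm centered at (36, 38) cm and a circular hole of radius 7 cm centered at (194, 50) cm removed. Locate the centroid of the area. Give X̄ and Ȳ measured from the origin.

X̄ = 127.69 cm, Ȳ = 34.55 cm

plate: A = 240 × 70 = 16800.00, centroid at (120.00, 35.00).
hole 1: A = −π·22² = -1520.53, centroid at (36.00, 38.00).
hole 2: A = −π·7² = -153.94, centroid at (194.00, 50.00).
ΣA = 15125.53 cm², ΣAX̄ = 1931396.91 cm³, ΣAȲ = 522522.93 cm³.
X̄ = 1931396.91/15125.53 = 127.69 cm; Ȳ = 522522.93/15125.53 = 34.55 cm.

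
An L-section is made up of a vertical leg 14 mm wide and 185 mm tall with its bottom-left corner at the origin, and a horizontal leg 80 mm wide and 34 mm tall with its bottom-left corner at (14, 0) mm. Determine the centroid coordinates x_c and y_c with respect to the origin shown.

x_c = 31.08 mm, y_c = 53.83 mm

Part | A | x̄ᵢ | ȳᵢ | A·x̄ᵢ | A·ȳᵢ
vertical leg | 2590.00 | 7.00 | 92.50 | 18130.00 | 239575.00
horizontal leg | 2720.00 | 54.00 | 17.00 | 146880.00 | 46240.00
Σ | 5310.00 |  |  | 165010.00 | 285815.00
x_c = 165010.00 / 5310.00 = 31.08 mm
y_c = 285815.00 / 5310.00 = 53.83 mm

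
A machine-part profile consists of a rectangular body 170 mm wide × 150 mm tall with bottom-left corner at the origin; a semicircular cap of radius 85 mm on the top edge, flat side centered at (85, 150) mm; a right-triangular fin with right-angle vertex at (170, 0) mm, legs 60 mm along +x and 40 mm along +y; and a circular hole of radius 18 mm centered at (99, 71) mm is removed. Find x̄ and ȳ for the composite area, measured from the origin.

x̄ = 88.02 mm, ȳ = 107.15 mm

rectangular body: A = 170 × 150 = 25500.00, centroid at (85.00, 75.00).
semicircular top: A = ½π·85² = 11349.00, centroid at (85.00, 186.08).
triangular fin: A = ½·60·40 = 1200.00, centroid at (190.00, 13.33).
hole: A = −π·18² = -1017.88, centroid at (99.00, 71.00).
ΣA = 37031.13 mm², ΣAx̄ = 3259395.57 mm³, ΣAȳ = 3967997.99 mm³.
x̄ = 3259395.57/37031.13 = 88.02 mm; ȳ = 3967997.99/37031.13 = 107.15 mm.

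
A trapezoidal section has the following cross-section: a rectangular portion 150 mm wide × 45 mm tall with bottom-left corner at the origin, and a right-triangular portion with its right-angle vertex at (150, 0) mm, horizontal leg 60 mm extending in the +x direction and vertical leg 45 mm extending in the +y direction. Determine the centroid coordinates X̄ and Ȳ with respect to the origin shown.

X̄ = 90.83 mm, Ȳ = 21.25 mm

rectangular portion: A = 150 × 45 = 6750.00, centroid at (75.00, 22.50).
triangular portion: A = ½·60·45 = 1350.00, centroid at (170.00, 15.00).
ΣA = 8100.00 mm², ΣAX̄ = 735750.00 mm³, ΣAȲ = 172125.00 mm³.
X̄ = 735750.00/8100.00 = 90.83 mm; Ȳ = 172125.00/8100.00 = 21.25 mm.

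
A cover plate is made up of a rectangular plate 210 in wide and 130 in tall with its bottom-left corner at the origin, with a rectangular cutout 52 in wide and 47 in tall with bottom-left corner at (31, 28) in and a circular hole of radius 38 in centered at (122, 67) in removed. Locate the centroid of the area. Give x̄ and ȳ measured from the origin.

x̄ = 106.98 in, ȳ = 66.18 in

Part | A | x̄ᵢ | ȳᵢ | A·x̄ᵢ | A·ȳᵢ
plate | 27300.00 | 105.00 | 65.00 | 2866500.00 | 1774500.00
hole 1 | -2444.00 | 57.00 | 51.50 | -139308.00 | -125866.00
hole 2 | -4536.46 | 122.00 | 67.00 | -553448.09 | -303942.81
Σ | 20319.54 |  |  | 2173743.91 | 1344691.19
x̄ = 2173743.91 / 20319.54 = 106.98 in
ȳ = 1344691.19 / 20319.54 = 66.18 in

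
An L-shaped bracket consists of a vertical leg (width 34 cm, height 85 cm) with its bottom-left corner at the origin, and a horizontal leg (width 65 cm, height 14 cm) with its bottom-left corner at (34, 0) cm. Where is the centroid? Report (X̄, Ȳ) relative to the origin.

Part | A | x̄ᵢ | ȳᵢ | A·x̄ᵢ | A·ȳᵢ
vertical leg | 2890.00 | 17.00 | 42.50 | 49130.00 | 122825.00
horizontal leg | 910.00 | 66.50 | 7.00 | 60515.00 | 6370.00
Σ | 3800.00 |  |  | 109645.00 | 129195.00
X̄ = 109645.00 / 3800.00 = 28.85 cm
Ȳ = 129195.00 / 3800.00 = 34.00 cm

X̄ = 28.85 cm, Ȳ = 34.00 cm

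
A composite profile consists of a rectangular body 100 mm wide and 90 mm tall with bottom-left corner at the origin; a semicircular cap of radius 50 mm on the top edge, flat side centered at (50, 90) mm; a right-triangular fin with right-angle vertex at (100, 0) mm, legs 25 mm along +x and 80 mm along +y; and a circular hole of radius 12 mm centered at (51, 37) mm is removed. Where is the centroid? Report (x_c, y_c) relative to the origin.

x_c = 54.30 mm, y_c = 63.21 mm

rectangular body: A = 100 × 90 = 9000.00, centroid at (50.00, 45.00).
semicircular top: A = ½π·50² = 3926.99, centroid at (50.00, 111.22).
triangular fin: A = ½·25·80 = 1000.00, centroid at (108.33, 26.67).
hole: A = −π·12² = -452.39, centroid at (51.00, 37.00).
ΣA = 13474.60 mm²
ΣAx_c = (9000.00)(50.00) + (3926.99)(50.00) + (1000.00)(108.33) + (-452.39)(51.00) = 731611.02 mm³
ΣAy_c = (9000.00)(45.00) + (3926.99)(111.22) + (1000.00)(26.67) + (-452.39)(37.00) = 851690.77 mm³
x_c = 731611.02 / 13474.60 = 54.30 mm
y_c = 851690.77 / 13474.60 = 63.21 mm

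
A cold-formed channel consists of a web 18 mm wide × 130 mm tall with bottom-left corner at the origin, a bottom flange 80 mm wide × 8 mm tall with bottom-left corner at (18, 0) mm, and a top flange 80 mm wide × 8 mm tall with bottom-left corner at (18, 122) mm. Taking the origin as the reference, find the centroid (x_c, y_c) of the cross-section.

x_c = 26.33 mm, y_c = 65.00 mm

Part | A | x̄ᵢ | ȳᵢ | A·x̄ᵢ | A·ȳᵢ
web | 2340.00 | 9.00 | 65.00 | 21060.00 | 152100.00
bottom flange | 640.00 | 58.00 | 4.00 | 37120.00 | 2560.00
top flange | 640.00 | 58.00 | 126.00 | 37120.00 | 80640.00
Σ | 3620.00 |  |  | 95300.00 | 235300.00
x_c = 95300.00 / 3620.00 = 26.33 mm
y_c = 235300.00 / 3620.00 = 65.00 mm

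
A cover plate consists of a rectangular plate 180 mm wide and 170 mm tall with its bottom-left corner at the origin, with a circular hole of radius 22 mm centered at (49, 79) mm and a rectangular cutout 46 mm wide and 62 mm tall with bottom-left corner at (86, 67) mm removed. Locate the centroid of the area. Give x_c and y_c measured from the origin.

plate: A = 180 × 170 = 30600.00, centroid at (90.00, 85.00).
hole 1: A = −π·22² = -1520.53, centroid at (49.00, 79.00).
hole 2: A = −(46 × 62) = -2852.00, centroid at (109.00, 98.00).
ΣA = 26227.47 mm²
ΣAx_c = (30600.00)(90.00) + (-1520.53)(49.00) + (-2852.00)(109.00) = 2368625.99 mm³
ΣAy_c = (30600.00)(85.00) + (-1520.53)(79.00) + (-2852.00)(98.00) = 2201382.06 mm³
x_c = 2368625.99 / 26227.47 = 90.31 mm
y_c = 2201382.06 / 26227.47 = 83.93 mm

x_c = 90.31 mm, y_c = 83.93 mm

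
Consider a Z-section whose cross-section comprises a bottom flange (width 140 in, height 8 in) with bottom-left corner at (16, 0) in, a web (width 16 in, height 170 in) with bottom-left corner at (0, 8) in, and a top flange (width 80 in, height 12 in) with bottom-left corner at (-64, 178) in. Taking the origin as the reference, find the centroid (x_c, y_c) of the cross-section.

x_c = 19.80 in, y_c = 90.43 in

Part | A | x̄ᵢ | ȳᵢ | A·x̄ᵢ | A·ȳᵢ
bottom flange | 1120.00 | 86.00 | 4.00 | 96320.00 | 4480.00
web | 2720.00 | 8.00 | 93.00 | 21760.00 | 252960.00
top flange | 960.00 | -24.00 | 184.00 | -23040.00 | 176640.00
Σ | 4800.00 |  |  | 95040.00 | 434080.00
x_c = 95040.00 / 4800.00 = 19.80 in
y_c = 434080.00 / 4800.00 = 90.43 in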